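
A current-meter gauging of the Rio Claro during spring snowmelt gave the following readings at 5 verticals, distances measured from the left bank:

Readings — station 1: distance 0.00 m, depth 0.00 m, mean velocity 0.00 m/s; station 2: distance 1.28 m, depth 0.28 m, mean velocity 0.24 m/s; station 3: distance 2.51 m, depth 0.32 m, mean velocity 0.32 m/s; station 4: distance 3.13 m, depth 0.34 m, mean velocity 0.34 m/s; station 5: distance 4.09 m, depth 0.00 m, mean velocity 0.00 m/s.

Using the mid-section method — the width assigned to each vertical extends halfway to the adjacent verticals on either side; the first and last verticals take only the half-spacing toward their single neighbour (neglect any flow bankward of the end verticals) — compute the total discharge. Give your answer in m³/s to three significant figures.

w_2 = (2.51 − 0.00)/2 = 1.255 m; q_2 = 0.24 × 0.28 × 1.255 = 0.08434 m³/s
w_3 = (3.13 − 1.28)/2 = 0.925 m; q_3 = 0.32 × 0.32 × 0.925 = 0.09472 m³/s
w_4 = (4.09 − 2.51)/2 = 0.79 m; q_4 = 0.34 × 0.34 × 0.79 = 0.09132 m³/s
Stations 1, 5 contribute zero (depth or velocity is 0).
Q = Σ qᵢ = 0.2704 m³/s

0.270 m³/s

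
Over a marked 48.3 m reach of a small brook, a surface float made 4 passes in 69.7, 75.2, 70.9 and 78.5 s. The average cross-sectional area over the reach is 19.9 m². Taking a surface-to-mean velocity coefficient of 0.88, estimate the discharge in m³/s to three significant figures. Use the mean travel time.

11.5 m³/s

t̄ = (69.7 + 75.2 + 70.9 + 78.5) / 4 = 73.575 s
v_surface = L / t̄ = 48.3 / 73.575 = 0.6565 m/s
v_mean = 0.88 × 0.6565 = 0.5777 m/s
Q = A × v_mean = 19.9 × 0.5777 = 11.50 m³/s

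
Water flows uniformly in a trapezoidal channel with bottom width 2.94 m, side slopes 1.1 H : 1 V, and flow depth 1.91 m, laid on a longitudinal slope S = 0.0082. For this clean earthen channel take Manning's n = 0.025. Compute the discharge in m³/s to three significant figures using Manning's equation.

A = (b + z·y)·y = (2.94 + 1.1×1.91)×1.91 = 9.628 m²
P = b + 2y√(1+z²) = 2.94 + 2×1.91×√(1+1.1²) = 8.619 m
R = A/P = 9.628/8.619 = 1.117 m
Q = (1/n)·A·R^(2/3)·S^(1/2) = (1/0.025) × 9.628 × 1.117^(2/3) × 0.0082^(1/2) = 37.55 m³/s

37.5 m³/s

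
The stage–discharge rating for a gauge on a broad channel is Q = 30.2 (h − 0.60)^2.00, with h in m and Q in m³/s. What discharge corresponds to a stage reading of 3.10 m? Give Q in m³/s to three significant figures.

Q = 30.2 × (3.10 − 0.60)^2.00 = 30.2 × 2.5^2.00 = 188.8 m³/s

189 m³/s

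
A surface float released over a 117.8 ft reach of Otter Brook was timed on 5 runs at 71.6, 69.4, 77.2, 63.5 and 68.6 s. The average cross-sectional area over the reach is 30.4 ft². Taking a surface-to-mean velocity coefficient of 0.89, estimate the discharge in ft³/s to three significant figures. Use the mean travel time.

t̄ = (71.6 + 69.4 + 77.2 + 63.5 + 68.6) / 5 = 70.06 s
v_surface = L / t̄ = 117.8 / 70.06 = 1.681 ft/s
v_mean = 0.89 × 1.681 = 1.496 ft/s
Q = A × v_mean = 30.4 × 1.496 = 45.49 ft³/s

45.5 ft³/s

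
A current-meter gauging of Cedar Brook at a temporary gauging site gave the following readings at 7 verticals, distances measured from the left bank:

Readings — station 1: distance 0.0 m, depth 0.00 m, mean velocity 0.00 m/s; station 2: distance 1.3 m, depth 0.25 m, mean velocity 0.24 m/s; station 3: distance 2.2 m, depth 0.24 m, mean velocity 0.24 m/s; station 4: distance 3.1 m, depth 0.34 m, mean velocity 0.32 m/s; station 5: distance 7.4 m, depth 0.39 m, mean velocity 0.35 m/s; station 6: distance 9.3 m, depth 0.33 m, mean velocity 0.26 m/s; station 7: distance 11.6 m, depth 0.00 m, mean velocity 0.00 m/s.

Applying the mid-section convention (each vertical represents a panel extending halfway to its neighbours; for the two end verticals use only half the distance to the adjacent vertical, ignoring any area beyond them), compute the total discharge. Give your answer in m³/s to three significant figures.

w_2 = (2.2 − 0.0)/2 = 1.1 m; q_2 = 0.24 × 0.25 × 1.1 = 0.06600 m³/s
w_3 = (3.1 − 1.3)/2 = 0.9 m; q_3 = 0.24 × 0.24 × 0.9 = 0.05184 m³/s
w_4 = (7.4 − 2.2)/2 = 2.6 m; q_4 = 0.32 × 0.34 × 2.6 = 0.2829 m³/s
w_5 = (9.3 − 3.1)/2 = 3.1 m; q_5 = 0.35 × 0.39 × 3.1 = 0.4232 m³/s
w_6 = (11.6 − 7.4)/2 = 2.1 m; q_6 = 0.26 × 0.33 × 2.1 = 0.1802 m³/s
Stations 1, 7 contribute zero (depth or velocity is 0).
Q = Σ qᵢ = 1.004 m³/s

1.00 m³/s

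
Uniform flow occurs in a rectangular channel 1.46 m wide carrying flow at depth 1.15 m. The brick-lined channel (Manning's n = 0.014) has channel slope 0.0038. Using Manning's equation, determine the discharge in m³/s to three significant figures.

A = b·y = 1.46 × 1.15 = 1.679 m²
P = b + 2y = 1.46 + 2×1.15 = 3.760 m
R = A/P = 1.679/3.760 = 0.4465 m
Q = (1/n)·A·R^(2/3)·S^(1/2) = (1/0.014) × 1.679 × 0.4465^(2/3) × 0.0038^(1/2) = 4.319 m³/s

4.32 m³/s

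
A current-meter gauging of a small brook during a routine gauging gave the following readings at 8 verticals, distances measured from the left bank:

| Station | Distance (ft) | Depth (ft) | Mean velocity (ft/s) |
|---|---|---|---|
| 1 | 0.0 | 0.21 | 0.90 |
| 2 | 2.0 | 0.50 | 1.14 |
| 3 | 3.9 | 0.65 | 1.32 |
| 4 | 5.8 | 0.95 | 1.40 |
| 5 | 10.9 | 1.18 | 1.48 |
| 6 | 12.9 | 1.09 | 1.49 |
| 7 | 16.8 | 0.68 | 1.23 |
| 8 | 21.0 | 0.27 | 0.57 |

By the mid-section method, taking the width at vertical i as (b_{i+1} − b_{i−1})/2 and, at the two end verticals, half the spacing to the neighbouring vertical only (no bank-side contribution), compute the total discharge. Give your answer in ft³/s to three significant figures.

w_1 = (2.0 − 0.0)/2 = 1 ft; q_1 = 0.90 × 0.21 × 1 = 0.1890 ft³/s
w_2 = (3.9 − 0.0)/2 = 1.95 ft; q_2 = 1.14 × 0.50 × 1.95 = 1.112 ft³/s
w_3 = (5.8 − 2.0)/2 = 1.9 ft; q_3 = 1.32 × 0.65 × 1.9 = 1.630 ft³/s
w_4 = (10.9 − 3.9)/2 = 3.5 ft; q_4 = 1.40 × 0.95 × 3.5 = 4.655 ft³/s
w_5 = (12.9 − 5.8)/2 = 3.55 ft; q_5 = 1.48 × 1.18 × 3.55 = 6.200 ft³/s
w_6 = (16.8 − 10.9)/2 = 2.95 ft; q_6 = 1.49 × 1.09 × 2.95 = 4.791 ft³/s
w_7 = (21.0 − 12.9)/2 = 4.05 ft; q_7 = 1.23 × 0.68 × 4.05 = 3.387 ft³/s
w_8 = (21.0 − 16.8)/2 = 2.1 ft; q_8 = 0.57 × 0.27 × 2.1 = 0.3232 ft³/s
Q = Σ qᵢ = 22.29 ft³/s

22.3 ft³/s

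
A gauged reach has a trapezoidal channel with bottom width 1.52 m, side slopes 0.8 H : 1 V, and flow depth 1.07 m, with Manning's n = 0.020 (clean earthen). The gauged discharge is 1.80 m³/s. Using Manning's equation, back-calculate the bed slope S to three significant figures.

0.000399

A = (b + z·y)·y = (1.52 + 0.8×1.07)×1.07 = 2.542 m²
P = b + 2y√(1+z²) = 1.52 + 2×1.07×√(1+0.8²) = 4.261 m
R = A/P = 2.542/4.261 = 0.5967 m
S = (Q·n / (1·A·R^(2/3)))² = (1.80×0.020 / (1×2.542×0.7088))² = 0.0003991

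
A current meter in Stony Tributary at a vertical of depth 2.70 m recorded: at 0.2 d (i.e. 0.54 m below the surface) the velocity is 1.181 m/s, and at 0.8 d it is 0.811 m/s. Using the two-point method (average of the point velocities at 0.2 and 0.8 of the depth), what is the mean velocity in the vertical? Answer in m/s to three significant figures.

0.996 m/s

v̄ = (1.181 + 0.811) / 2 = 0.9960 m/s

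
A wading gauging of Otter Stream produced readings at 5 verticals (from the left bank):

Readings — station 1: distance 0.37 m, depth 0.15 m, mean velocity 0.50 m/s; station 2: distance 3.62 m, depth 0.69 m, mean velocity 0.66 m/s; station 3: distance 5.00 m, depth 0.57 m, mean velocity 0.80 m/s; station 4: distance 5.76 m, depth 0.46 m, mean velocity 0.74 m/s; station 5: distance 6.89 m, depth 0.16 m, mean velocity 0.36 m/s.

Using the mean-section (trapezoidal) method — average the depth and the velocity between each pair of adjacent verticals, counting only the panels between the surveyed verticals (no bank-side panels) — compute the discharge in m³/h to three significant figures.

Panel 1-2: Δb = 3.25 m, d̄ = (0.15+0.69)/2 = 0.42, v̄ = (0.50+0.66)/2 = 0.58 → q = 3.25×0.42×0.58 = 0.7917 m³/s
Panel 2-3: Δb = 1.38 m, d̄ = (0.69+0.57)/2 = 0.63, v̄ = (0.66+0.80)/2 = 0.73 → q = 1.38×0.63×0.73 = 0.6347 m³/s
Panel 3-4: Δb = 0.76 m, d̄ = (0.57+0.46)/2 = 0.515, v̄ = (0.80+0.74)/2 = 0.77 → q = 0.76×0.515×0.77 = 0.3014 m³/s
Panel 4-5: Δb = 1.13 m, d̄ = (0.46+0.16)/2 = 0.31, v̄ = (0.74+0.36)/2 = 0.55 → q = 1.13×0.31×0.55 = 0.1927 m³/s
Q = Σ q = 1.920 m³/s
= 1.920 × 3600 = 6913 m³/h

6910 m³/h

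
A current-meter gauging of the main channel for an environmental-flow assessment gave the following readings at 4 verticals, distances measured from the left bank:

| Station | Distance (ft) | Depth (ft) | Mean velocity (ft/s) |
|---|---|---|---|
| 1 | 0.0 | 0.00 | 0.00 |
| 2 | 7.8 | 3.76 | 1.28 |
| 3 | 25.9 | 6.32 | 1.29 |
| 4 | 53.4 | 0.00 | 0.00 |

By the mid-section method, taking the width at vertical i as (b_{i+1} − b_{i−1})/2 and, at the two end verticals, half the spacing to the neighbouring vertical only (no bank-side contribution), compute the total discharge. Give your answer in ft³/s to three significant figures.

w_2 = (25.9 − 0.0)/2 = 12.95 ft; q_2 = 1.28 × 3.76 × 12.95 = 62.33 ft³/s
w_3 = (53.4 − 7.8)/2 = 22.8 ft; q_3 = 1.29 × 6.32 × 22.8 = 185.9 ft³/s
Stations 1, 4 contribute zero (depth or velocity is 0).
Q = Σ qᵢ = 248.2 ft³/s

248 ft³/s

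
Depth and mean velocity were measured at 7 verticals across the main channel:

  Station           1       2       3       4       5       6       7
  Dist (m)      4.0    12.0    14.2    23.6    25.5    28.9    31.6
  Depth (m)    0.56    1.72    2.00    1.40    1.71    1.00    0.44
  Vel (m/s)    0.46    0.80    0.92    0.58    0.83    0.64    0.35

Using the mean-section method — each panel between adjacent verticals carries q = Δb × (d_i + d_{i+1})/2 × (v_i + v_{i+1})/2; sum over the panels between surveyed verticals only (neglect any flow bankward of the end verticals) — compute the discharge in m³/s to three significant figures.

27.7 m³/s

Panel 1-2: Δb = 8 m, d̄ = (0.56+1.72)/2 = 1.14, v̄ = (0.46+0.80)/2 = 0.63 → q = 8×1.14×0.63 = 5.746 m³/s
Panel 2-3: Δb = 2.2 m, d̄ = (1.72+2.00)/2 = 1.86, v̄ = (0.80+0.92)/2 = 0.86 → q = 2.2×1.86×0.86 = 3.519 m³/s
Panel 3-4: Δb = 9.4 m, d̄ = (2.00+1.40)/2 = 1.7, v̄ = (0.92+0.58)/2 = 0.75 → q = 9.4×1.7×0.75 = 11.99 m³/s
Panel 4-5: Δb = 1.9 m, d̄ = (1.40+1.71)/2 = 1.555, v̄ = (0.58+0.83)/2 = 0.705 → q = 1.9×1.555×0.705 = 2.083 m³/s
Panel 5-6: Δb = 3.4 m, d̄ = (1.71+1.00)/2 = 1.355, v̄ = (0.83+0.64)/2 = 0.735 → q = 3.4×1.355×0.735 = 3.386 m³/s
Panel 6-7: Δb = 2.7 m, d̄ = (1.00+0.44)/2 = 0.72, v̄ = (0.64+0.35)/2 = 0.495 → q = 2.7×0.72×0.495 = 0.9623 m³/s
Q = Σ q = 27.68 m³/s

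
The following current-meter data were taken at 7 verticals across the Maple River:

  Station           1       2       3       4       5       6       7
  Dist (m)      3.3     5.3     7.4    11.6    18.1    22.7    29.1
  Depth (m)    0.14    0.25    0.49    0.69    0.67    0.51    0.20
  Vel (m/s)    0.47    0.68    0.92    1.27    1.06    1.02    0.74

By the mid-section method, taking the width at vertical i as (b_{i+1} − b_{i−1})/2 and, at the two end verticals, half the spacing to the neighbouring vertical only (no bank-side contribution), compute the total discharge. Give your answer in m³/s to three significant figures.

13.8 m³/s

w_1 = (5.3 − 3.3)/2 = 1 m; q_1 = 0.47 × 0.14 × 1 = 0.06580 m³/s
w_2 = (7.4 − 3.3)/2 = 2.05 m; q_2 = 0.68 × 0.25 × 2.05 = 0.3485 m³/s
w_3 = (11.6 − 5.3)/2 = 3.15 m; q_3 = 0.92 × 0.49 × 3.15 = 1.420 m³/s
w_4 = (18.1 − 7.4)/2 = 5.35 m; q_4 = 1.27 × 0.69 × 5.35 = 4.688 m³/s
w_5 = (22.7 − 11.6)/2 = 5.55 m; q_5 = 1.06 × 0.67 × 5.55 = 3.942 m³/s
w_6 = (29.1 − 18.1)/2 = 5.5 m; q_6 = 1.02 × 0.51 × 5.5 = 2.861 m³/s
w_7 = (29.1 − 22.7)/2 = 3.2 m; q_7 = 0.74 × 0.20 × 3.2 = 0.4736 m³/s
Q = Σ qᵢ = 13.80 m³/s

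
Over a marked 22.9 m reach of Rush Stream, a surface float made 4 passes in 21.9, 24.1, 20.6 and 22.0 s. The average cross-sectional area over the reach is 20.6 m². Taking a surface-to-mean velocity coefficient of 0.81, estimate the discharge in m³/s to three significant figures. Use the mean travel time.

17.3 m³/s

t̄ = (21.9 + 24.1 + 20.6 + 22.0) / 4 = 22.15 s
v_surface = L / t̄ = 22.9 / 22.15 = 1.034 m/s
v_mean = 0.81 × 1.034 = 0.8374 m/s
Q = A × v_mean = 20.6 × 0.8374 = 17.25 m³/s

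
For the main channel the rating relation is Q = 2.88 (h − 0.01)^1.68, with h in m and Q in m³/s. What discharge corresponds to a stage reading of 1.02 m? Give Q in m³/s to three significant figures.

Q = 2.88 × (1.02 − 0.01)^1.68 = 2.88 × 1.01^1.68 = 2.929 m³/s

2.93 m³/s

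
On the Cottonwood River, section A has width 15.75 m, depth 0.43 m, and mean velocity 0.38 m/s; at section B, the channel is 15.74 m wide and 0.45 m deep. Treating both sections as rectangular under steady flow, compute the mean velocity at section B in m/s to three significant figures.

0.363 m/s

Q = A₁V₁ = (15.75×0.43) × 0.38 = 2.574 m³/s
A₂ = 15.74 × 0.45 = 7.083 m²
V₂ = Q/A₂ = 2.574/7.083 = 0.3633 m/s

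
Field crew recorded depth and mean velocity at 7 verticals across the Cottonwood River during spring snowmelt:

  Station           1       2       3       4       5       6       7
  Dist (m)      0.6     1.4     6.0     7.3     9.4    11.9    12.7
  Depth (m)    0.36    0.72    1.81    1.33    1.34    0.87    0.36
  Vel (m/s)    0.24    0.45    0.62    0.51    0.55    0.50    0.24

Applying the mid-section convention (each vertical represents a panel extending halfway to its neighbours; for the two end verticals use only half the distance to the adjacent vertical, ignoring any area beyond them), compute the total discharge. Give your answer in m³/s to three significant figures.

7.82 m³/s

w_1 = (1.4 − 0.6)/2 = 0.4 m; q_1 = 0.24 × 0.36 × 0.4 = 0.03456 m³/s
w_2 = (6.0 − 0.6)/2 = 2.7 m; q_2 = 0.45 × 0.72 × 2.7 = 0.8748 m³/s
w_3 = (7.3 − 1.4)/2 = 2.95 m; q_3 = 0.62 × 1.81 × 2.95 = 3.310 m³/s
w_4 = (9.4 − 6.0)/2 = 1.7 m; q_4 = 0.51 × 1.33 × 1.7 = 1.153 m³/s
w_5 = (11.9 − 7.3)/2 = 2.3 m; q_5 = 0.55 × 1.34 × 2.3 = 1.695 m³/s
w_6 = (12.7 − 9.4)/2 = 1.65 m; q_6 = 0.50 × 0.87 × 1.65 = 0.7178 m³/s
w_7 = (12.7 − 11.9)/2 = 0.4 m; q_7 = 0.24 × 0.36 × 0.4 = 0.03456 m³/s
Q = Σ qᵢ = 7.820 m³/s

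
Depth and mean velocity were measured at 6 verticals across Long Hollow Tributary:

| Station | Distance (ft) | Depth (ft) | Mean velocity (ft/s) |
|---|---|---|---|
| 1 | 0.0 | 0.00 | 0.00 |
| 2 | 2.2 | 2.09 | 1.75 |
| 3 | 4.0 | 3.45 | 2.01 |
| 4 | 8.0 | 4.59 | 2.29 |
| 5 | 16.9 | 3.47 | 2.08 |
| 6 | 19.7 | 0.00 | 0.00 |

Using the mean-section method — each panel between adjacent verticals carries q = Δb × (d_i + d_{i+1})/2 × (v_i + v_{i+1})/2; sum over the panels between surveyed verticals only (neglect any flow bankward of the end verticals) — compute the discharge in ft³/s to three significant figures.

Panel 1-2: Δb = 2.2 ft, d̄ = (0.00+2.09)/2 = 1.045, v̄ = (0.00+1.75)/2 = 0.875 → q = 2.2×1.045×0.875 = 2.012 ft³/s
Panel 2-3: Δb = 1.8 ft, d̄ = (2.09+3.45)/2 = 2.77, v̄ = (1.75+2.01)/2 = 1.88 → q = 1.8×2.77×1.88 = 9.374 ft³/s
Panel 3-4: Δb = 4 ft, d̄ = (3.45+4.59)/2 = 4.02, v̄ = (2.01+2.29)/2 = 2.15 → q = 4×4.02×2.15 = 34.57 ft³/s
Panel 4-5: Δb = 8.9 ft, d̄ = (4.59+3.47)/2 = 4.03, v̄ = (2.29+2.08)/2 = 2.185 → q = 8.9×4.03×2.185 = 78.37 ft³/s
Panel 5-6: Δb = 2.8 ft, d̄ = (3.47+0.00)/2 = 1.735, v̄ = (2.08+0.00)/2 = 1.04 → q = 2.8×1.735×1.04 = 5.052 ft³/s
Q = Σ q = 129.4 ft³/s

129 ft³/s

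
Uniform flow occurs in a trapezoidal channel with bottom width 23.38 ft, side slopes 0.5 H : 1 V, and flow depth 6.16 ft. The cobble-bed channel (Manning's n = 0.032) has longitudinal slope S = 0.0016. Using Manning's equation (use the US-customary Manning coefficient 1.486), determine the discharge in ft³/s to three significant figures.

811 ft³/s

A = (b + z·y)·y = (23.38 + 0.5×6.16)×6.16 = 163.0 ft²
P = b + 2y√(1+z²) = 23.38 + 2×6.16×√(1+0.5²) = 37.15 ft
R = A/P = 163.0/37.15 = 4.387 ft
Q = (1.486/n)·A·R^(2/3)·S^(1/2) = (1.486/0.032) × 163.0 × 4.387^(2/3) × 0.0016^(1/2) = 811.3 ft³/s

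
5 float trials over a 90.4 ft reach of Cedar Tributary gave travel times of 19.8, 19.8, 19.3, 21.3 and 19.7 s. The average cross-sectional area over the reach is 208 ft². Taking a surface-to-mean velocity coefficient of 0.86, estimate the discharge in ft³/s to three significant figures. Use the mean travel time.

809 ft³/s

t̄ = (19.8 + 19.8 + 19.3 + 21.3 + 19.7) / 5 = 19.98 s
v_surface = L / t̄ = 90.4 / 19.98 = 4.525 ft/s
v_mean = 0.86 × 4.525 = 3.891 ft/s
Q = A × v_mean = 208 × 3.891 = 809.3 ft³/s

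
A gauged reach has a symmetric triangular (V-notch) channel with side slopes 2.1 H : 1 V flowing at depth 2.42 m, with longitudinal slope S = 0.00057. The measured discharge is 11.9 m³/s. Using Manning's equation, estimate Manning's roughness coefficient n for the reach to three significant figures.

A = z·y² = 2.1×2.42² = 12.30 m²
P = 2y√(1+z²) = 2×2.42×√(1+2.1²) = 11.26 m
R = A/P = 12.30/11.26 = 1.092 m
n = (1/Q)·A·R^(2/3)·S^(1/2) = (1/11.9) × 12.30 × 1.061 × 0.02387 = 0.02617

0.0262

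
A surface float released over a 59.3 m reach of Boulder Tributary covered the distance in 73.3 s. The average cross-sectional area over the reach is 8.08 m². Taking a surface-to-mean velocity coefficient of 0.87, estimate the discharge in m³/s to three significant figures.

5.69 m³/s

v_surface = L / t̄ = 59.3 / 73.3 = 0.8090 m/s
v_mean = 0.87 × 0.8090 = 0.7038 m/s
Q = A × v_mean = 8.08 × 0.7038 = 5.687 m³/s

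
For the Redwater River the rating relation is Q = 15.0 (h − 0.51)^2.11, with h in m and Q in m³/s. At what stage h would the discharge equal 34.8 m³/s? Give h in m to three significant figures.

h − h₀ = (Q/C)^(1/b) = (34.8/15.0)^(1/2.11) = 1.490 m
h = 0.51 + 1.490 = 2.000 m

2.00 m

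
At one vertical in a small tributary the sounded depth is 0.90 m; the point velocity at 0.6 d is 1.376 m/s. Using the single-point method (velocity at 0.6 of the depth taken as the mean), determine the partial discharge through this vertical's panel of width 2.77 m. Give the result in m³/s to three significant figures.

v̄ = v₀.₆ = 1.376 m/s
q = v̄ × d × w = 1.376 × 0.90 × 2.77 = 3.430 m³/s

3.43 m³/s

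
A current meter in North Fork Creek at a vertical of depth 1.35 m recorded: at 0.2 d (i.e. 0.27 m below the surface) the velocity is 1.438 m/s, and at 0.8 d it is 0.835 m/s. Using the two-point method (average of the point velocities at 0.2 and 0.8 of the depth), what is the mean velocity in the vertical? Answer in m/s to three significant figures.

1.14 m/s

v̄ = (1.438 + 0.835) / 2 = 1.137 m/s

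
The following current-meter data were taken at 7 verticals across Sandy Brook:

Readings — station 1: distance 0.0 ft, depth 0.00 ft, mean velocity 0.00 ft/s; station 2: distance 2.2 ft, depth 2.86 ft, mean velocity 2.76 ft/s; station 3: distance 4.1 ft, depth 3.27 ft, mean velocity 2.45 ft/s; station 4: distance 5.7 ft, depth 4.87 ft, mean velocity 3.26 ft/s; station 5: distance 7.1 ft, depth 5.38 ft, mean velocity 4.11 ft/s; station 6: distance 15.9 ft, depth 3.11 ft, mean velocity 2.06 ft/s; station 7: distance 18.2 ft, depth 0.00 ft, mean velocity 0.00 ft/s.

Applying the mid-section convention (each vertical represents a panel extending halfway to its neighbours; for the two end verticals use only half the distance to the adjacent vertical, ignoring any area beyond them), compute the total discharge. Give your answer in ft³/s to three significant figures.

202 ft³/s

w_2 = (4.1 − 0.0)/2 = 2.05 ft; q_2 = 2.76 × 2.86 × 2.05 = 16.18 ft³/s
w_3 = (5.7 − 2.2)/2 = 1.75 ft; q_3 = 2.45 × 3.27 × 1.75 = 14.02 ft³/s
w_4 = (7.1 − 4.1)/2 = 1.5 ft; q_4 = 3.26 × 4.87 × 1.5 = 23.81 ft³/s
w_5 = (15.9 − 5.7)/2 = 5.1 ft; q_5 = 4.11 × 5.38 × 5.1 = 112.8 ft³/s
w_6 = (18.2 − 7.1)/2 = 5.55 ft; q_6 = 2.06 × 3.11 × 5.55 = 35.56 ft³/s
Stations 1, 7 contribute zero (depth or velocity is 0).
Q = Σ qᵢ = 202.3 ft³/s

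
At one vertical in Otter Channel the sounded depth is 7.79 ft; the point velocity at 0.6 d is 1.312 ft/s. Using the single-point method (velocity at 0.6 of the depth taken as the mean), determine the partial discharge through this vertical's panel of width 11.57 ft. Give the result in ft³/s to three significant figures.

118 ft³/s

v̄ = v₀.₆ = 1.312 ft/s
q = v̄ × d × w = 1.312 × 7.79 × 11.57 = 118.3 ft³/s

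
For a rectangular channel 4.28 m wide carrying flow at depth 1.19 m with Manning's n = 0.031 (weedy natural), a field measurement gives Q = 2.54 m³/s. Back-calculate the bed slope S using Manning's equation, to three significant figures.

A = b·y = 4.28 × 1.19 = 5.093 m²
P = b + 2y = 4.28 + 2×1.19 = 6.660 m
R = A/P = 5.093/6.660 = 0.7647 m
S = (Q·n / (1·A·R^(2/3)))² = (2.54×0.031 / (1×5.093×0.8363))² = 0.0003418

0.000342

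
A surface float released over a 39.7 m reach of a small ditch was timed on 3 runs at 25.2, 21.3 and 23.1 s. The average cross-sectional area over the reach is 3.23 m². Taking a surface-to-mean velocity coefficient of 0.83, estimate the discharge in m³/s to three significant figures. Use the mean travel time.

4.59 m³/s

t̄ = (25.2 + 21.3 + 23.1) / 3 = 23.2 s
v_surface = L / t̄ = 39.7 / 23.2 = 1.711 m/s
v_mean = 0.83 × 1.711 = 1.420 m/s
Q = A × v_mean = 3.23 × 1.420 = 4.588 m³/s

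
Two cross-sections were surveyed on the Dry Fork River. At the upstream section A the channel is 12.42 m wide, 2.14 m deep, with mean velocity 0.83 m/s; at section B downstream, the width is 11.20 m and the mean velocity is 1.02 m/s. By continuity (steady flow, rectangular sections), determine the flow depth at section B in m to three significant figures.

1.93 m

Q = A₁V₁ = (12.42×2.14) × 0.83 = 22.06 m³/s
d₂ = Q/(b₂ V₂) = 22.06/(11.20×1.02) = 1.931 m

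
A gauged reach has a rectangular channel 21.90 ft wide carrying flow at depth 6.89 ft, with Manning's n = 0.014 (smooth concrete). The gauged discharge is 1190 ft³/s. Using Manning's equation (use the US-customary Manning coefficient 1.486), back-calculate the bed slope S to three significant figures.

0.000807

A = b·y = 21.90 × 6.89 = 150.9 ft²
P = b + 2y = 21.90 + 2×6.89 = 35.68 ft
R = A/P = 150.9/35.68 = 4.229 ft
S = (Q·n / (1.486·A·R^(2/3)))² = (1190×0.014 / (1.486×150.9×2.615))² = 0.0008072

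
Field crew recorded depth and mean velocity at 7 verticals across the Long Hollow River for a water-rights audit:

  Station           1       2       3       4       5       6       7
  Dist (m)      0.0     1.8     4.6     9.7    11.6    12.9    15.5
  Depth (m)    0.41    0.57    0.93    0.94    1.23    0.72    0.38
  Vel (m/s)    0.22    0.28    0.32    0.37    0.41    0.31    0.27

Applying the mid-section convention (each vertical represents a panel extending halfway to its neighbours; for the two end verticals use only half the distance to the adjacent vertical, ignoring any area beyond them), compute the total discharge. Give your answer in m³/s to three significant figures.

w_1 = (1.8 − 0.0)/2 = 0.9 m; q_1 = 0.22 × 0.41 × 0.9 = 0.08118 m³/s
w_2 = (4.6 − 0.0)/2 = 2.3 m; q_2 = 0.28 × 0.57 × 2.3 = 0.3671 m³/s
w_3 = (9.7 − 1.8)/2 = 3.95 m; q_3 = 0.32 × 0.93 × 3.95 = 1.176 m³/s
w_4 = (11.6 − 4.6)/2 = 3.5 m; q_4 = 0.37 × 0.94 × 3.5 = 1.217 m³/s
w_5 = (12.9 − 9.7)/2 = 1.6 m; q_5 = 0.41 × 1.23 × 1.6 = 0.8069 m³/s
w_6 = (15.5 − 11.6)/2 = 1.95 m; q_6 = 0.31 × 0.72 × 1.95 = 0.4352 m³/s
w_7 = (15.5 − 12.9)/2 = 1.3 m; q_7 = 0.27 × 0.38 × 1.3 = 0.1334 m³/s
Q = Σ qᵢ = 4.217 m³/s

4.22 m³/s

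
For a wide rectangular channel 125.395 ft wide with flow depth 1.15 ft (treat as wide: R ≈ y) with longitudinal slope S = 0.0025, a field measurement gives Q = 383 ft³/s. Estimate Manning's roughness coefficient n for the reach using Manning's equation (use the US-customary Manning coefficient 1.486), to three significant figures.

0.0307

A = b·y = 125.395 × 1.15 = 144.2 ft²
Wide channel: R ≈ y = 1.15 ft
n = (1.486/Q)·A·R^(2/3)·S^(1/2) = (1.486/383) × 144.2 × 1.098 × 0.05000 = 0.03071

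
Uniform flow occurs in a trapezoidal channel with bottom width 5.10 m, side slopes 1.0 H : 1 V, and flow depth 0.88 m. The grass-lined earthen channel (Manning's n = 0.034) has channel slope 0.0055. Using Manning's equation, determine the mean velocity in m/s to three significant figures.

1.71 m/s

A = (b + z·y)·y = (5.10 + 1.0×0.88)×0.88 = 5.262 m²
P = b + 2y√(1+z²) = 5.10 + 2×0.88×√(1+1.0²) = 7.589 m
R = A/P = 5.262/7.589 = 0.6934 m
Q = (1/n)·A·R^(2/3)·S^(1/2) = (1/0.034) × 5.262 × 0.6934^(2/3) × 0.0055^(1/2) = 8.993 m³/s
V = Q/A = 8.993/5.262 = 1.709 m/s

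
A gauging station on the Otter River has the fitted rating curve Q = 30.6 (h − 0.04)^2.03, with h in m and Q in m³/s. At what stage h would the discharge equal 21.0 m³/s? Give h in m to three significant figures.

h − h₀ = (Q/C)^(1/b) = (21.0/30.6)^(1/2.03) = 0.8307 m
h = 0.04 + 0.8307 = 0.8707 m

0.871 m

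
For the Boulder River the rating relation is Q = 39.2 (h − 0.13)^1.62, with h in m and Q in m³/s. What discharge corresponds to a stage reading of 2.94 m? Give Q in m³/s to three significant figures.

Q = 39.2 × (2.94 − 0.13)^1.62 = 39.2 × 2.81^1.62 = 209.0 m³/s

209 m³/s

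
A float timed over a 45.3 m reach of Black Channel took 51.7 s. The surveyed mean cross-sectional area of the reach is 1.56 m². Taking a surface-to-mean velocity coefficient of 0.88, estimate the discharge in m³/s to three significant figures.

1.20 m³/s

v_surface = L / t̄ = 45.3 / 51.7 = 0.8762 m/s
v_mean = 0.88 × 0.8762 = 0.7711 m/s
Q = A × v_mean = 1.56 × 0.7711 = 1.203 m³/s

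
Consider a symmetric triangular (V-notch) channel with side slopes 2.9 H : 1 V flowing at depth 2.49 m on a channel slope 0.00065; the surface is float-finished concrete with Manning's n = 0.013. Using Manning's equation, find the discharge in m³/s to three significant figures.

39.3 m³/s

A = z·y² = 2.9×2.49² = 17.98 m²
P = 2y√(1+z²) = 2×2.49×√(1+2.9²) = 15.28 m
R = A/P = 17.98/15.28 = 1.177 m
Q = (1/n)·A·R^(2/3)·S^(1/2) = (1/0.013) × 17.98 × 1.177^(2/3) × 0.00065^(1/2) = 39.31 m³/s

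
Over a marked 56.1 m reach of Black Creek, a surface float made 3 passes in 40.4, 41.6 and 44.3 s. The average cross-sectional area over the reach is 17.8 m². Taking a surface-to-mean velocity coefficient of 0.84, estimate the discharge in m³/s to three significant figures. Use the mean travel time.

t̄ = (40.4 + 41.6 + 44.3) / 3 = 42.1 s
v_surface = L / t̄ = 56.1 / 42.1 = 1.333 m/s
v_mean = 0.84 × 1.333 = 1.119 m/s
Q = A × v_mean = 17.8 × 1.119 = 19.92 m³/s

19.9 m³/s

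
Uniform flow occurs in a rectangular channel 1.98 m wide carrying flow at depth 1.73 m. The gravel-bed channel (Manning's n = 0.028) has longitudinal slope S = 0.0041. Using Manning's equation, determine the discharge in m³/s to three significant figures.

A = b·y = 1.98 × 1.73 = 3.425 m²
P = b + 2y = 1.98 + 2×1.73 = 5.440 m
R = A/P = 3.425/5.440 = 0.6297 m
Q = (1/n)·A·R^(2/3)·S^(1/2) = (1/0.028) × 3.425 × 0.6297^(2/3) × 0.0041^(1/2) = 5.755 m³/s

5.75 m³/s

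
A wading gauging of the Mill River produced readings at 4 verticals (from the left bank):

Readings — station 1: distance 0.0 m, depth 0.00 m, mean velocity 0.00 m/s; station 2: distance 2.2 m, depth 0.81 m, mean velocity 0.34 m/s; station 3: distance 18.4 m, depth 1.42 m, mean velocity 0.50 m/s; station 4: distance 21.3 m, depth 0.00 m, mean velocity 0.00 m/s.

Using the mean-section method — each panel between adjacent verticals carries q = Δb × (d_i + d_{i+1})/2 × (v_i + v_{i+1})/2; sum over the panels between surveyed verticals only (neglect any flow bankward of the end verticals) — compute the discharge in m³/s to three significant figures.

Panel 1-2: Δb = 2.2 m, d̄ = (0.00+0.81)/2 = 0.405, v̄ = (0.00+0.34)/2 = 0.17 → q = 2.2×0.405×0.17 = 0.1515 m³/s
Panel 2-3: Δb = 16.2 m, d̄ = (0.81+1.42)/2 = 1.115, v̄ = (0.34+0.50)/2 = 0.42 → q = 16.2×1.115×0.42 = 7.586 m³/s
Panel 3-4: Δb = 2.9 m, d̄ = (1.42+0.00)/2 = 0.71, v̄ = (0.50+0.00)/2 = 0.25 → q = 2.9×0.71×0.25 = 0.5148 m³/s
Q = Σ q = 8.253 m³/s

8.25 m³/s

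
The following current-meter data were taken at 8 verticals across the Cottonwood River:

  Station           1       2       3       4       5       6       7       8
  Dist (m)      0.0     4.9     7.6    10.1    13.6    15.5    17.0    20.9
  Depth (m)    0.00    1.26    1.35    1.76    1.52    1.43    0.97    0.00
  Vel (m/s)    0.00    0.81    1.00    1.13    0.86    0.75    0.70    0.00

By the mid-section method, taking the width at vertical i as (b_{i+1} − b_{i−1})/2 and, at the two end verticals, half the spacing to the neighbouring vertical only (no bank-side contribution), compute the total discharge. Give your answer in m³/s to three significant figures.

20.5 m³/s

w_2 = (7.6 − 0.0)/2 = 3.8 m; q_2 = 0.81 × 1.26 × 3.8 = 3.878 m³/s
w_3 = (10.1 − 4.9)/2 = 2.6 m; q_3 = 1.00 × 1.35 × 2.6 = 3.510 m³/s
w_4 = (13.6 − 7.6)/2 = 3 m; q_4 = 1.13 × 1.76 × 3 = 5.966 m³/s
w_5 = (15.5 − 10.1)/2 = 2.7 m; q_5 = 0.86 × 1.52 × 2.7 = 3.529 m³/s
w_6 = (17.0 − 13.6)/2 = 1.7 m; q_6 = 0.75 × 1.43 × 1.7 = 1.823 m³/s
w_7 = (20.9 − 15.5)/2 = 2.7 m; q_7 = 0.70 × 0.97 × 2.7 = 1.833 m³/s
Stations 1, 8 contribute zero (depth or velocity is 0).
Q = Σ qᵢ = 20.54 m³/s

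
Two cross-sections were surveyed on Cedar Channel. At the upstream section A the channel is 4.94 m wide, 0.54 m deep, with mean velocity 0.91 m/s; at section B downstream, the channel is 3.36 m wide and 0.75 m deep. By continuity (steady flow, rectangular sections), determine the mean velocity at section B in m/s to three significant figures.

0.963 m/s

Q = A₁V₁ = (4.94×0.54) × 0.91 = 2.428 m³/s
A₂ = 3.36 × 0.75 = 2.520 m²
V₂ = Q/A₂ = 2.428/2.520 = 0.9633 m/s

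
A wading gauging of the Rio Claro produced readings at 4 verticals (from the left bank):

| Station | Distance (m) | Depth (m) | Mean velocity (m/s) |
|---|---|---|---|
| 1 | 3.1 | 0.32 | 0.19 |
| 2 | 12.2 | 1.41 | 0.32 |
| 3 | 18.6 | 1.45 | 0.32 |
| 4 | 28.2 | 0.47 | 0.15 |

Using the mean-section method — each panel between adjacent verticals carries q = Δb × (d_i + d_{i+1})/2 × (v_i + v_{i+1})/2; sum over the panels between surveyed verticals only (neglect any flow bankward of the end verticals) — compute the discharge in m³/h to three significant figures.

25600 m³/h

Panel 1-2: Δb = 9.1 m, d̄ = (0.32+1.41)/2 = 0.865, v̄ = (0.19+0.32)/2 = 0.255 → q = 9.1×0.865×0.255 = 2.007 m³/s
Panel 2-3: Δb = 6.4 m, d̄ = (1.41+1.45)/2 = 1.43, v̄ = (0.32+0.32)/2 = 0.32 → q = 6.4×1.43×0.32 = 2.929 m³/s
Panel 3-4: Δb = 9.6 m, d̄ = (1.45+0.47)/2 = 0.96, v̄ = (0.32+0.15)/2 = 0.235 → q = 9.6×0.96×0.235 = 2.166 m³/s
Q = Σ q = 7.102 m³/s
= 7.102 × 3600 = 25570 m³/h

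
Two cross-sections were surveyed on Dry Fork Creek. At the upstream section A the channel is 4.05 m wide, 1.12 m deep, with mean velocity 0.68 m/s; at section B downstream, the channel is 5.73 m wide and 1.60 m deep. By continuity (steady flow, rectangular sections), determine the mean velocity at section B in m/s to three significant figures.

Q = A₁V₁ = (4.05×1.12) × 0.68 = 3.084 m³/s
A₂ = 5.73 × 1.60 = 9.168 m²
V₂ = Q/A₂ = 3.084/9.168 = 0.3364 m/s

0.336 m/s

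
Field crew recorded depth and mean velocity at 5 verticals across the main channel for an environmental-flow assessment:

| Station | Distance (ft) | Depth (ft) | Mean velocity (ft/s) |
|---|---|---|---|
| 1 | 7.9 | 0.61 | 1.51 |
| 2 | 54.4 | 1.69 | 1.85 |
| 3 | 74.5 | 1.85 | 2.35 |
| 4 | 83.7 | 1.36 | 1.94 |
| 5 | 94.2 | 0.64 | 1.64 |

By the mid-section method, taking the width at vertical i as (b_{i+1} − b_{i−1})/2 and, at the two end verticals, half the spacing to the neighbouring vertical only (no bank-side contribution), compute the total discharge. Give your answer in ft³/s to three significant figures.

221 ft³/s

w_1 = (54.4 − 7.9)/2 = 23.25 ft; q_1 = 1.51 × 0.61 × 23.25 = 21.42 ft³/s
w_2 = (74.5 − 7.9)/2 = 33.3 ft; q_2 = 1.85 × 1.69 × 33.3 = 104.1 ft³/s
w_3 = (83.7 − 54.4)/2 = 14.65 ft; q_3 = 2.35 × 1.85 × 14.65 = 63.69 ft³/s
w_4 = (94.2 − 74.5)/2 = 9.85 ft; q_4 = 1.94 × 1.36 × 9.85 = 25.99 ft³/s
w_5 = (94.2 − 83.7)/2 = 5.25 ft; q_5 = 1.64 × 0.64 × 5.25 = 5.510 ft³/s
Q = Σ qᵢ = 220.7 ft³/s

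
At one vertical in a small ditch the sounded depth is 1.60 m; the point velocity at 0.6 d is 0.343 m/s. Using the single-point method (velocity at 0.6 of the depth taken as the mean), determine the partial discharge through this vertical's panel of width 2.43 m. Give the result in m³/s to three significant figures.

v̄ = v₀.₆ = 0.343 m/s
q = v̄ × d × w = 0.3430 × 1.60 × 2.43 = 1.334 m³/s

1.33 m³/s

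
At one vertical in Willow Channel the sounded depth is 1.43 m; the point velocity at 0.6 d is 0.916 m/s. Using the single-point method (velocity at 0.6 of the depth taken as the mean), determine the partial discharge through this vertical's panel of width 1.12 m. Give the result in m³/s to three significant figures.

v̄ = v₀.₆ = 0.916 m/s
q = v̄ × d × w = 0.9160 × 1.43 × 1.12 = 1.467 m³/s

1.47 m³/s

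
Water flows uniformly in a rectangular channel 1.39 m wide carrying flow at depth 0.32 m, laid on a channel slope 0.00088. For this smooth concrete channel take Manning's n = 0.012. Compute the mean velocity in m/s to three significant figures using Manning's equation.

0.898 m/s

A = b·y = 1.39 × 0.32 = 0.4448 m²
P = b + 2y = 1.39 + 2×0.32 = 2.030 m
R = A/P = 0.4448/2.030 = 0.2191 m
Q = (1/n)·A·R^(2/3)·S^(1/2) = (1/0.012) × 0.4448 × 0.2191^(2/3) × 0.00088^(1/2) = 0.3996 m³/s
V = Q/A = 0.3996/0.4448 = 0.8985 m/s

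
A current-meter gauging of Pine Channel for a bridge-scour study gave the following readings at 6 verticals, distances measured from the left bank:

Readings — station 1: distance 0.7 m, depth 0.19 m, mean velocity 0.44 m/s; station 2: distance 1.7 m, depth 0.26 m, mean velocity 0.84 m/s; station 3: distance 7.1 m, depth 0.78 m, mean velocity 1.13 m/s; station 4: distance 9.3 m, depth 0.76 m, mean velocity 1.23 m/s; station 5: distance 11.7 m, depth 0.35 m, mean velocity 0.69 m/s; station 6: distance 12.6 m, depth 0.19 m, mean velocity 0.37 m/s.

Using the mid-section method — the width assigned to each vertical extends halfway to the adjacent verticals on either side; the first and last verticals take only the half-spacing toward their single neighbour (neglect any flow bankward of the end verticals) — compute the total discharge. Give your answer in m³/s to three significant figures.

w_1 = (1.7 − 0.7)/2 = 0.5 m; q_1 = 0.44 × 0.19 × 0.5 = 0.04180 m³/s
w_2 = (7.1 − 0.7)/2 = 3.2 m; q_2 = 0.84 × 0.26 × 3.2 = 0.6989 m³/s
w_3 = (9.3 − 1.7)/2 = 3.8 m; q_3 = 1.13 × 0.78 × 3.8 = 3.349 m³/s
w_4 = (11.7 − 7.1)/2 = 2.3 m; q_4 = 1.23 × 0.76 × 2.3 = 2.150 m³/s
w_5 = (12.6 − 9.3)/2 = 1.65 m; q_5 = 0.69 × 0.35 × 1.65 = 0.3985 m³/s
w_6 = (12.6 − 11.7)/2 = 0.45 m; q_6 = 0.37 × 0.19 × 0.45 = 0.03164 m³/s
Q = Σ qᵢ = 6.670 m³/s

6.67 m³/s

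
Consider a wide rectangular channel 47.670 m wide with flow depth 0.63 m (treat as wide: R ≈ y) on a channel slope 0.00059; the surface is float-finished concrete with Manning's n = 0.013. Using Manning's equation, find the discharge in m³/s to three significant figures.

A = b·y = 47.670 × 0.63 = 30.03 m²
Wide channel: R ≈ y = 0.63 m
Q = (1/n)·A·R^(2/3)·S^(1/2) = (1/0.013) × 30.03 × 0.6300^(2/3) × 0.00059^(1/2) = 41.24 m³/s

41.2 m³/s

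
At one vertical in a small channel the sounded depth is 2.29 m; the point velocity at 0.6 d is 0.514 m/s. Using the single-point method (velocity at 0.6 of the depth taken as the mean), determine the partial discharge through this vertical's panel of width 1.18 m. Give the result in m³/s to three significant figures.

v̄ = v₀.₆ = 0.514 m/s
q = v̄ × d × w = 0.5140 × 2.29 × 1.18 = 1.389 m³/s

1.39 m³/s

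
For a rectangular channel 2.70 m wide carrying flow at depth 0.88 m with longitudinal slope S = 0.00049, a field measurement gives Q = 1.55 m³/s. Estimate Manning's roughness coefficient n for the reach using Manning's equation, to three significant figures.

0.0223

A = b·y = 2.70 × 0.88 = 2.376 m²
P = b + 2y = 2.70 + 2×0.88 = 4.460 m
R = A/P = 2.376/4.460 = 0.5327 m
n = (1/Q)·A·R^(2/3)·S^(1/2) = (1/1.55) × 2.376 × 0.6572 × 0.02214 = 0.02230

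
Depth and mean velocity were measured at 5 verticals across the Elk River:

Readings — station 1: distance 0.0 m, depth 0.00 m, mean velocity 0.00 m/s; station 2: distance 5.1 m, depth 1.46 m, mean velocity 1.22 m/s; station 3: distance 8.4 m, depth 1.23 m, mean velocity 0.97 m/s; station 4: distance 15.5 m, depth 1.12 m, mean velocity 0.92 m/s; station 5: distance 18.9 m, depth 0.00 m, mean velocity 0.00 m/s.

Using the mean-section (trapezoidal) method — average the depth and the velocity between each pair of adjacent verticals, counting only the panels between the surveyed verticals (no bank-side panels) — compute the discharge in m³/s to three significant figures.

Panel 1-2: Δb = 5.1 m, d̄ = (0.00+1.46)/2 = 0.73, v̄ = (0.00+1.22)/2 = 0.61 → q = 5.1×0.73×0.61 = 2.271 m³/s
Panel 2-3: Δb = 3.3 m, d̄ = (1.46+1.23)/2 = 1.345, v̄ = (1.22+0.97)/2 = 1.095 → q = 3.3×1.345×1.095 = 4.860 m³/s
Panel 3-4: Δb = 7.1 m, d̄ = (1.23+1.12)/2 = 1.175, v̄ = (0.97+0.92)/2 = 0.945 → q = 7.1×1.175×0.945 = 7.884 m³/s
Panel 4-5: Δb = 3.4 m, d̄ = (1.12+0.00)/2 = 0.56, v̄ = (0.92+0.00)/2 = 0.46 → q = 3.4×0.56×0.46 = 0.8758 m³/s
Q = Σ q = 15.89 m³/s

15.9 m³/s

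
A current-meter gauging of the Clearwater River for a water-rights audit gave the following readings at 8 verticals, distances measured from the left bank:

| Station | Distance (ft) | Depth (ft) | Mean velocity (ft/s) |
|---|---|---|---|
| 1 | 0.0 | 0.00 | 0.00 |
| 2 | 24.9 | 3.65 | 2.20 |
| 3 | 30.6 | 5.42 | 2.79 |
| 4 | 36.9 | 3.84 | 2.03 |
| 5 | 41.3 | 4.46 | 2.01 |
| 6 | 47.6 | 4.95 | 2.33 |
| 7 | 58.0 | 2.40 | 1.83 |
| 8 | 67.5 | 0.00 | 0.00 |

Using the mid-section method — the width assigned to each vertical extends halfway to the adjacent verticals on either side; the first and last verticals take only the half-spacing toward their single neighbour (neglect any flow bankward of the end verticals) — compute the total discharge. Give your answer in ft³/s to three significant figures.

w_2 = (30.6 − 0.0)/2 = 15.3 ft; q_2 = 2.20 × 3.65 × 15.3 = 122.9 ft³/s
w_3 = (36.9 − 24.9)/2 = 6 ft; q_3 = 2.79 × 5.42 × 6 = 90.73 ft³/s
w_4 = (41.3 − 30.6)/2 = 5.35 ft; q_4 = 2.03 × 3.84 × 5.35 = 41.70 ft³/s
w_5 = (47.6 − 36.9)/2 = 5.35 ft; q_5 = 2.01 × 4.46 × 5.35 = 47.96 ft³/s
w_6 = (58.0 − 41.3)/2 = 8.35 ft; q_6 = 2.33 × 4.95 × 8.35 = 96.30 ft³/s
w_7 = (67.5 − 47.6)/2 = 9.95 ft; q_7 = 1.83 × 2.40 × 9.95 = 43.70 ft³/s
Stations 1, 8 contribute zero (depth or velocity is 0).
Q = Σ qᵢ = 443.3 ft³/s

443 ft³/s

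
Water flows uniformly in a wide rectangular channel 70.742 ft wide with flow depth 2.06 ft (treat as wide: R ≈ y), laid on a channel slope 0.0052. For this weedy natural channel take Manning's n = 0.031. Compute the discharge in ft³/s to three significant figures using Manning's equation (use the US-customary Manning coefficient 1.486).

A = b·y = 70.742 × 2.06 = 145.7 ft²
Wide channel: R ≈ y = 2.06 ft
Q = (1.486/n)·A·R^(2/3)·S^(1/2) = (1.486/0.031) × 145.7 × 2.060^(2/3) × 0.0052^(1/2) = 815.5 ft³/s

816 ft³/s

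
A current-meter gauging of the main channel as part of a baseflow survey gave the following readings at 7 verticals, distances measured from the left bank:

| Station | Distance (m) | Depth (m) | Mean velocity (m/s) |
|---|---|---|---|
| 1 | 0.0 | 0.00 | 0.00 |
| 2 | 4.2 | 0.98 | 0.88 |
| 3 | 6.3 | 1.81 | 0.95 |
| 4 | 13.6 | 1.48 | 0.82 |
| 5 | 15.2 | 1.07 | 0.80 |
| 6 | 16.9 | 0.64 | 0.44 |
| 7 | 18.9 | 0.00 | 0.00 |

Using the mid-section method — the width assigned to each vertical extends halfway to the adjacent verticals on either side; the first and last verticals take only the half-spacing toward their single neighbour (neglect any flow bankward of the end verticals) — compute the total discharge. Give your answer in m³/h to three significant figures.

w_2 = (6.3 − 0.0)/2 = 3.15 m; q_2 = 0.88 × 0.98 × 3.15 = 2.717 m³/s
w_3 = (13.6 − 4.2)/2 = 4.7 m; q_3 = 0.95 × 1.81 × 4.7 = 8.082 m³/s
w_4 = (15.2 − 6.3)/2 = 4.45 m; q_4 = 0.82 × 1.48 × 4.45 = 5.401 m³/s
w_5 = (16.9 − 13.6)/2 = 1.65 m; q_5 = 0.80 × 1.07 × 1.65 = 1.412 m³/s
w_6 = (18.9 − 15.2)/2 = 1.85 m; q_6 = 0.44 × 0.64 × 1.85 = 0.5210 m³/s
Stations 1, 7 contribute zero (depth or velocity is 0).
Q = Σ qᵢ = 18.13 m³/s
= 18.13 × 3600 = 65280 m³/h

65300 m³/h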